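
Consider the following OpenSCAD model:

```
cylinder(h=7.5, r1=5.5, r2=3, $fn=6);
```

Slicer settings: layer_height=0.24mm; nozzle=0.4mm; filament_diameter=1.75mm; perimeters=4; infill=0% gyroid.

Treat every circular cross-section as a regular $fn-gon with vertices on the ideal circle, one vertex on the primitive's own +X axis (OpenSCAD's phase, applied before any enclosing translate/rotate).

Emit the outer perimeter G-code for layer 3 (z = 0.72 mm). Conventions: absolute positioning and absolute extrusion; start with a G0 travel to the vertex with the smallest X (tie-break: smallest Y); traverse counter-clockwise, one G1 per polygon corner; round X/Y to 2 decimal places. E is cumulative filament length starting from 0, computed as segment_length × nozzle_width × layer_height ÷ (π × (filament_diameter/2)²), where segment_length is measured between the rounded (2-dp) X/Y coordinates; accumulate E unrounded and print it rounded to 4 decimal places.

At z = 0.72 mm: the cone contributes a regular 6-gon of circumradius 5.260 (interpolated between r1=5.5 and r2=3 at t=0.096). The outline is a single polygon with 6 vertices. Extrusion per mm of travel: 0.4 × 0.24 / (π × 0.875²) = 0.039912. Accumulating E over each segment gives final E = 1.2603.

G0 X-5.26 Y0.00 Z0.72
G1 X-2.63 Y-4.56 E0.2101
G1 X2.63 Y-4.56 E0.4200
G1 X5.26 Y0.00 E0.6301
G1 X2.63 Y4.56 E0.8402
G1 X-2.63 Y4.56 E1.0502
G1 X-5.26 Y0.00 E1.2603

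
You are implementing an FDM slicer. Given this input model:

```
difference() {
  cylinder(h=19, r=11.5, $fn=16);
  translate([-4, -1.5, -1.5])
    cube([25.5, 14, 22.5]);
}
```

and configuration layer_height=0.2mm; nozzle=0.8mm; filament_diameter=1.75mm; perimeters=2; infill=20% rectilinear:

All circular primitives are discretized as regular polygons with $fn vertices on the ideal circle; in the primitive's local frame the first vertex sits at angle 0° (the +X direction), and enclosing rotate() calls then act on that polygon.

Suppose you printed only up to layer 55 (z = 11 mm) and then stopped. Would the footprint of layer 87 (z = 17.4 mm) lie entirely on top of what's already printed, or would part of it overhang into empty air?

entirely on top

Compare the two slices. At z = 11: the r=11.5 cylinder gives a regular 16-gon of circumradius 11.5 (constant along its height) (area = (16/2)·11.500²·sin(360°/16) = 404.88 mm²); the 25.5×14 cube at (-4, -1.5) contributes its full rectangle (area 357.00 mm²); Taking the first minus the rest: starting from the r=11.5 cylinder (404.88 mm²), the 25.5×14 cube at (-4, -1.5) partially overlaps it — only the 168.65 mm² overlap (of its 357.00 mm²) is removed, clipping the outline — area = 236.22 mm². At z = 17.4: the r=11.5 cylinder contributes a regular 16-gon of circumradius 11.5 (area = (16/2)·11.500²·sin(360°/16) = 404.88 mm²); the 25.5×14 cube at (-4, -1.5) contributes its full rectangle (area 357.00 mm²); After the difference (first − rest): starting from the r=11.5 cylinder (404.88 mm²), the 25.5×14 cube at (-4, -1.5) partially overlaps it — only the 168.65 mm² overlap (of its 357.00 mm²) is removed, clipping the outline — area = 236.22 mm². Checking containment: the cross-section at z = 17.4 is a subset of the cross-section at z = 11.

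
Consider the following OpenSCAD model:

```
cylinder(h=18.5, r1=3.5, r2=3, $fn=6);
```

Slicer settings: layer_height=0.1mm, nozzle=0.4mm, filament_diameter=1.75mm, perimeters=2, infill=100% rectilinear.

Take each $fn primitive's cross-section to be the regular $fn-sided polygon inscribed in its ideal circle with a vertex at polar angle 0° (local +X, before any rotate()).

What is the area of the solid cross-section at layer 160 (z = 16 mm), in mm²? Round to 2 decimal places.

At z = 16 mm: the cone contributes a regular 6-gon of circumradius 3.068 (interpolated between r1=3.5 and r2=3 at t=0.865) (area = (6/2)·3.068²·sin(360°/6) = 24.45 mm²). Overall, the cross-section is a single solid region. Net area = 24.45 mm².

24.45 mm²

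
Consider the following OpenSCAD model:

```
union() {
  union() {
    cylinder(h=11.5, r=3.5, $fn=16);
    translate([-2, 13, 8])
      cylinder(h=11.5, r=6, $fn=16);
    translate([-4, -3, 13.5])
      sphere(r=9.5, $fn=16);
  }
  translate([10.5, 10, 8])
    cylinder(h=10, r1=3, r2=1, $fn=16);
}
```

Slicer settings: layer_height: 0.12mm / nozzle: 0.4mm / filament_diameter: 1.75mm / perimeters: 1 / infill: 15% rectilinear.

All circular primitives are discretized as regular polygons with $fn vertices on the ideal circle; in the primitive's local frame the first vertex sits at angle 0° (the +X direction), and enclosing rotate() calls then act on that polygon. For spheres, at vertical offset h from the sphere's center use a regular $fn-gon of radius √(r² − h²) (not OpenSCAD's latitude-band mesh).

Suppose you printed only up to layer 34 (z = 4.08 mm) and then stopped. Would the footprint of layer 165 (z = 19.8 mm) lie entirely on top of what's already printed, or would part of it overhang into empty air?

part overhangs

Compare the two slices. At z = 4.08: the cylinder: section is a regular 16-gon, circumradius r=3.5 (area = (16/2)·3.500²·sin(360°/16) = 37.50 mm²); the cylinder at (-2, 13) does not reach this height (z outside [8, 19.5]); the r=9.5 sphere at (-4, -3) contributes a regular 16-gon of circumradius √(9.5²−9.42²) = 1.230 (area = (16/2)·1.230²·sin(360°/16) = 4.63 mm²); Merging all regions: the 2 present regions are separate (no shared area or edge), so areas and boundary lengths simply add and each stays a separate island — area = 42.14 mm²; the cone at (10.5, 10) is absent (z outside [8, 18]); Taking the union: only the result so far is present, so the union is just that shape — area = 42.14 mm². At z = 19.8: the cylinder is absent (z outside [0, 11.5]); the cylinder at (-2, 13) is absent (z outside [8, 19.5]); the r=9.5 sphere at (-4, -3) slices to a regular 16-gon of circumradius 7.111 (√(r²−h²) with h=6.3 from center) (area = (16/2)·7.111²·sin(360°/16) = 154.79 mm²); Taking the union: only the r=9.5 sphere at (-4, -3) is present, so the union is just that shape — area = 154.79 mm²; the cone at (10.5, 10) does not reach this height (z outside [8, 18]); Merging all regions: only the result so far is present, so the union is just that shape — area = 154.79 mm². Checking containment: at z = 19.8 the cross-section extends beyond the z = 4.08 cross-section by about 119.67 mm².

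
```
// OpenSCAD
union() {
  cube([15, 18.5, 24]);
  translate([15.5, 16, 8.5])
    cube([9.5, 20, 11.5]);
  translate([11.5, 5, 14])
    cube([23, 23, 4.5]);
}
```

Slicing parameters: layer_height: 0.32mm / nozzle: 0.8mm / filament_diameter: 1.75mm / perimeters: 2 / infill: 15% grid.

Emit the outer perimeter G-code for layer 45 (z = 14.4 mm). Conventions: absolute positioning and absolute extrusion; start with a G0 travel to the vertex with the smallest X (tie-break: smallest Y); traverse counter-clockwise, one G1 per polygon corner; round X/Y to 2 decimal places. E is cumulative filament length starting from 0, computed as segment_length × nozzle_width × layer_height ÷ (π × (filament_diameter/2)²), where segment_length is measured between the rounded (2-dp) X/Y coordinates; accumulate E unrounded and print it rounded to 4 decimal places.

At z = 14.4 mm: the cube is present — its section is the full 15×18.5 rectangle; the cube at (15.5, 16) is present — its section is the full 9.5×20 rectangle; the cube at (11.5, 5) is present — its section is the full 23×23 rectangle; Taking the union: the regions partially overlap (shared area 161.25 mm²), so overlapping operands fuse into one piece — 1 connected region. The outline is a single polygon with 12 vertices. Extrusion per mm of travel: 0.8 × 0.32 / (π × 0.875²) = 0.106432. Accumulating E over each segment gives final E = 15.0070.

G0 X0.00 Y0.00 Z14.40
G1 X15.00 Y0.00 E1.5965
G1 X15.00 Y5.00 E2.1286
G1 X34.50 Y5.00 E4.2041
G1 X34.50 Y28.00 E6.6520
G1 X25.00 Y28.00 E7.6631
G1 X25.00 Y36.00 E8.5146
G1 X15.50 Y36.00 E9.5257
G1 X15.50 Y28.00 E10.3772
G1 X11.50 Y28.00 E10.8029
G1 X11.50 Y18.50 E11.8140
G1 X0.00 Y18.50 E13.0380
G1 X0.00 Y0.00 E15.0070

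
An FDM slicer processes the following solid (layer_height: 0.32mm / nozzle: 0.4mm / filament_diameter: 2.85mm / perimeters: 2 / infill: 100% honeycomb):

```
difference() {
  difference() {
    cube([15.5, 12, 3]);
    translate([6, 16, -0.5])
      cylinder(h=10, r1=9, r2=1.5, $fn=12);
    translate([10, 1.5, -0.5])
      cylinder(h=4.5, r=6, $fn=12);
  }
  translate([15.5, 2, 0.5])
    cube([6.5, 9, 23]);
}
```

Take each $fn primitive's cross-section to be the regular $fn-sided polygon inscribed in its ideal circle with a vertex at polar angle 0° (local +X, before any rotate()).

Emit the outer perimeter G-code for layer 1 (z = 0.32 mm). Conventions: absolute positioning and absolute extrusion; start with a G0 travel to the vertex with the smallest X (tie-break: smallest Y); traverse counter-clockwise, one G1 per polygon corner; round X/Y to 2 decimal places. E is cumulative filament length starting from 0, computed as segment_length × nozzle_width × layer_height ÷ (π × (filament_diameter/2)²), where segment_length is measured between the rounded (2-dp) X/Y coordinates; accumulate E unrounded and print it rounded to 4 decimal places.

G0 X0.00 Y0.00 Z0.32
G1 X4.40 Y0.00 E0.0883
G1 X4.00 Y1.50 E0.1194
G1 X4.80 Y4.50 E0.1817
G1 X7.00 Y6.70 E0.2442
G1 X10.00 Y7.50 E0.3065
G1 X13.00 Y6.70 E0.3688
G1 X15.20 Y4.50 E0.4312
G1 X15.50 Y3.37 E0.4546
G1 X15.50 Y12.00 E0.6278
G1 X13.31 Y12.00 E0.6717
G1 X13.26 Y11.81 E0.6757
G1 X10.19 Y8.74 E0.7628
G1 X6.00 Y7.62 E0.8498
G1 X1.81 Y8.74 E0.9368
G1 X0.00 Y10.55 E0.9882
G1 X0.00 Y0.00 E1.1999

At z = 0.32 mm: the 15.5×12 cube contributes its full rectangle; the cone at (6, 16) (r1=9→r2=1.5) has section circumradius 8.385 here — a regular 12-gon; the r=6 cylinder at (10, 1.5) gives a regular 12-gon of circumradius 6 (constant along its height); Taking the first minus the rest: starting from the 15.5×12 cube, the cone at (6, 16) partially overlaps it — only the 41.63 mm² overlap (of its 210.92 mm²) is removed, clipping the outline; the r=6 cylinder at (10, 1.5) partially overlaps it — only the 70.48 mm² overlap (of its 108.00 mm²) is removed, clipping the outline — 1 connected region; the cube at (15.5, 2) is not intersected at this z (z outside [0.5, 23.5]); Taking the first minus the rest: none of the subtracted shapes is present at this height, so the result so far is unchanged — 1 connected region. The outline is a single polygon with 16 vertices. Extrusion per mm of travel: 0.4 × 0.32 / (π × 1.425²) = 0.020065. Accumulating E over each segment gives final E = 1.1999.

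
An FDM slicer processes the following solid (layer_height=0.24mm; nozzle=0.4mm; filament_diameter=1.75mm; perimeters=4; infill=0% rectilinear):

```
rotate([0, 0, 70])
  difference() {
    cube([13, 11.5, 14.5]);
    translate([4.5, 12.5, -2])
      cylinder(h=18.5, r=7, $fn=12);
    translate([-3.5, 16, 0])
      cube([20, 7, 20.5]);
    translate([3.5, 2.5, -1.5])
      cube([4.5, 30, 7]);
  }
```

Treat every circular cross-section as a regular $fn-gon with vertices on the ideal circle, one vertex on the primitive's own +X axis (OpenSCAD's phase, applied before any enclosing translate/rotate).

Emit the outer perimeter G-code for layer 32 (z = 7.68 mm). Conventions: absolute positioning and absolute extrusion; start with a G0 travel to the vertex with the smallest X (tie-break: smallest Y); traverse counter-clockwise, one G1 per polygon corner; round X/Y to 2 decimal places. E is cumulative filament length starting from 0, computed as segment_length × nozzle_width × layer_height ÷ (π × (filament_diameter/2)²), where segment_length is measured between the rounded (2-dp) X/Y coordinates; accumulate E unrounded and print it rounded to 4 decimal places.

At z = 7.68 mm: the 13×11.5 cube contributes its full rectangle; the r=7 cylinder at (4.5, 12.5) contributes a regular 12-gon of circumradius 7; the 20×7 cube at (-3.5, 16) contributes its full rectangle; the cube at (3.5, 2.5) does not reach this height (z outside [-1.5, 5.5]); After the difference (first − rest): starting from the 13×11.5 cube, the r=7 cylinder at (4.5, 12.5) partially overlaps it — only the 53.80 mm² overlap (of its 147.00 mm²) is removed, clipping the outline; the 20×7 cube at (-3.5, 16) misses the remaining region (no effect) — 1 connected region; (rotated 70° about Z; rotation is an isometry so areas/perimeters/island counts are preserved). The outline is a single polygon with 9 vertices. Extrusion per mm of travel: 0.4 × 0.24 / (π × 0.875²) = 0.039912. Accumulating E over each segment gives final E = 1.9391.

G0 X-6.99 Y2.54 Z7.68
G1 X0.00 Y0.00 E0.2968
G1 X4.45 Y12.22 E0.8159
G1 X-6.36 Y16.15 E1.2750
G1 X-6.96 Y14.49 E1.3454
G1 X-4.84 Y13.00 E1.4488
G1 X-3.31 Y9.72 E1.5933
G1 X-3.63 Y6.11 E1.7379
G1 X-5.71 Y3.14 E1.8827
G1 X-6.99 Y2.54 E1.9391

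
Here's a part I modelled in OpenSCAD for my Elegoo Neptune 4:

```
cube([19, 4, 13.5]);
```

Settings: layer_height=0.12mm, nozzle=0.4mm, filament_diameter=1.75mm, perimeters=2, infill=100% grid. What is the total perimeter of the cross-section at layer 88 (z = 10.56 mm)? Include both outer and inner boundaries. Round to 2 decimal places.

At z = 10.56 mm: the cube (footprint 19×4) is included at this height (perimeter 46.00 mm). Overall, the cross-section is a single solid region. Total boundary length (outer) = 46.00 mm.

46.00 mm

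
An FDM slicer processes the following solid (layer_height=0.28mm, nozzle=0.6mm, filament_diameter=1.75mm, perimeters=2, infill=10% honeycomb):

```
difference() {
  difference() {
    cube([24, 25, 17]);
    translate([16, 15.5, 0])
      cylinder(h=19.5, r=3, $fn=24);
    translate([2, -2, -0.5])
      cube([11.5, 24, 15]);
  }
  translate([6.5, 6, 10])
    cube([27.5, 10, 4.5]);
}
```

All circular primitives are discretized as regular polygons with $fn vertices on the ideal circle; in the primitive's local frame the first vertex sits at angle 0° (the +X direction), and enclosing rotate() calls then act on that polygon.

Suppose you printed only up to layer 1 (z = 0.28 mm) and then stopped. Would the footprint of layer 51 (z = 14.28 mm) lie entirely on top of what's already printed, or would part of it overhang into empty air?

entirely on top

Compare the two slices. At z = 0.28: the 24×25 cube contributes its full rectangle (area 600.00 mm²); the cylinder at (16, 15.5): section is a regular 24-gon, circumradius r=3 (area = (24/2)·3.000²·sin(360°/24) = 27.95 mm²); the 11.5×24 cube at (2, -2) contributes its full rectangle (area 276.00 mm²); Taking the first minus the rest: starting from the 24×25 cube (600.00 mm²), the r=3 cylinder at (16, 15.5) lies wholly inside it (removes its full 27.95 mm² and its 18.80 mm outline becomes a hole wall); the 11.5×24 cube at (2, -2) partially overlaps it — only the 251.93 mm² overlap (of its 276.00 mm²) is removed, clipping the outline — area = 320.12 mm²; the cube at (6.5, 6) is not intersected at this z (z outside [10, 14.5]); Subtracting the remaining from the first: none of the subtracted shapes is present at this height, so the result so far is unchanged — area = 320.12 mm². At z = 14.28: the cube (footprint 24×25) is included at this height (area 600.00 mm²); the r=3 cylinder at (16, 15.5) contributes a regular 24-gon of circumradius 3 (area = (24/2)·3.000²·sin(360°/24) = 27.95 mm²); the 11.5×24 cube at (2, -2) contributes its full rectangle (area 276.00 mm²); Taking the first minus the rest: starting from the 24×25 cube (600.00 mm²), the r=3 cylinder at (16, 15.5) lies wholly inside it (removes its full 27.95 mm² and its 18.80 mm outline becomes a hole wall); the 11.5×24 cube at (2, -2) partially overlaps it — only the 251.93 mm² overlap (of its 276.00 mm²) is removed, clipping the outline — area = 320.12 mm²; the 27.5×10 cube at (6.5, 6) contributes its full rectangle (area 275.00 mm²); Taking the first minus the rest: starting from that combined region (320.12 mm²), the 27.5×10 cube at (6.5, 6) partially overlaps it — only the 88.82 mm² overlap (of its 275.00 mm²) is removed, clipping the outline — area = 231.29 mm². Checking containment: the cross-section at z = 14.28 is a subset of the cross-section at z = 0.28.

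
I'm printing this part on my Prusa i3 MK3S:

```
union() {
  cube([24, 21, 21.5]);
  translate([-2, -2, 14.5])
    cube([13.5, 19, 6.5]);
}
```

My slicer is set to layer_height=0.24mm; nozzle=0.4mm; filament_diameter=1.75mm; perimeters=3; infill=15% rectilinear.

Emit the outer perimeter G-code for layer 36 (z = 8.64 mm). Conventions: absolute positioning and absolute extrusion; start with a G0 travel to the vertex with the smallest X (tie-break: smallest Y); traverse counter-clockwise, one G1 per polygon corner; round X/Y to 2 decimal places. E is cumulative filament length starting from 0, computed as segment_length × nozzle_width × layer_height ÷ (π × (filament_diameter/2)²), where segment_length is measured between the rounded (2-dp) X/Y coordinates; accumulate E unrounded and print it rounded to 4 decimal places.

G0 X0.00 Y0.00 Z8.64
G1 X24.00 Y0.00 E0.9579
G1 X24.00 Y21.00 E1.7960
G1 X0.00 Y21.00 E2.7539
G1 X0.00 Y0.00 E3.5921

At z = 8.64 mm: the cube is present — its section is the full 24×21 rectangle; the cube at (-2, -2) is absent (z outside [14.5, 21]); Taking the union: only the 24×21 cube is present, so the union is just that shape — 1 connected region. The outline is a single polygon with 4 vertices. Extrusion per mm of travel: 0.4 × 0.24 / (π × 0.875²) = 0.039912. Accumulating E over each segment gives final E = 3.5921.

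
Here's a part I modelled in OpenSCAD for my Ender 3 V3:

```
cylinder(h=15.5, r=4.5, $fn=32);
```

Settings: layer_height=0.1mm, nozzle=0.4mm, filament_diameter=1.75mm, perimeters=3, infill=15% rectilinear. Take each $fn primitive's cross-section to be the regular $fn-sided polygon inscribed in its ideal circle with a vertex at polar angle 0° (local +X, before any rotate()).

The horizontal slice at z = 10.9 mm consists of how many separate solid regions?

At z = 10.9 mm: the cylinder: section is a regular 32-gon, circumradius r=4.5. The result has 1 disconnected region.

1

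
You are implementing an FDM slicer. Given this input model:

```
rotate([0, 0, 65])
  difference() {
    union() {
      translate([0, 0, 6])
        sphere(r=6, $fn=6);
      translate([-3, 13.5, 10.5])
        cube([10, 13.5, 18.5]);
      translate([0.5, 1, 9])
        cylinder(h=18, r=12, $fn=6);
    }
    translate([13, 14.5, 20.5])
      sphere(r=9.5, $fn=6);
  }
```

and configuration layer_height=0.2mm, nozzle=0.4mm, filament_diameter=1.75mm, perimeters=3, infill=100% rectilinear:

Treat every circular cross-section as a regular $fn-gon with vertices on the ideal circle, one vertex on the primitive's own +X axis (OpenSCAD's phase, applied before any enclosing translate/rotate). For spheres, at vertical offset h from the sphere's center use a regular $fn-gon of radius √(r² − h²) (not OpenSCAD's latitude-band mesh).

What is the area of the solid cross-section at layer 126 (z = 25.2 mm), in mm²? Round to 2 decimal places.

502.75 mm²

At z = 25.2 mm: the sphere is not intersected at this z (|z−center|=19.200 > r=6); the cube at (-3, 13.5) is present — its section is the full 10×13.5 rectangle (area 135.00 mm²); the cylinder at (0.5, 1): section is a regular 6-gon, circumradius r=12 (area = (6/2)·12.000²·sin(360°/6) = 374.12 mm²); Taking the union: the 2 present regions are separate (no shared area or edge), so areas and boundary lengths simply add and each stays a separate island — area = 509.12 mm²; the sphere at (13, 14.5): section is a regular 6-gon, circumradius = √(r²−h²) = √(9.5²−4.7²) = 8.256 (area = (6/2)·8.256²·sin(360°/6) = 177.08 mm²); Subtracting the remaining from the first: starting from the result so far (509.12 mm²), the r=9.5 sphere at (13, 14.5) partially overlaps it — only the 6.37 mm² overlap (of its 177.08 mm²) is removed, clipping the outline — area = 502.75 mm²; (rotated 65° about Z; rotation is an isometry so areas/perimeters/island counts are preserved). Overall, the cross-section has 2 separate islands. Net area = 502.75 mm².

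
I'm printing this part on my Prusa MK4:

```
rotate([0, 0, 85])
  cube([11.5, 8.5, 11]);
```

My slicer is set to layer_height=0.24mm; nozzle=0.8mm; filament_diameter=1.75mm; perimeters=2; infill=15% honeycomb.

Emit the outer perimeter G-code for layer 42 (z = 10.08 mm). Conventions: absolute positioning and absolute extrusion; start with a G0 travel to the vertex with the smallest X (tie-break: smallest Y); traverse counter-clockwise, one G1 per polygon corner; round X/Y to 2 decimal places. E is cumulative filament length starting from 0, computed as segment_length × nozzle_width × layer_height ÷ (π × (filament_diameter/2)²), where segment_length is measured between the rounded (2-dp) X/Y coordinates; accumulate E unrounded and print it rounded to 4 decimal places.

G0 X-8.47 Y0.74 Z10.08
G1 X0.00 Y0.00 E0.6787
G1 X1.00 Y11.46 E1.5970
G1 X-7.47 Y12.20 E2.2756
G1 X-8.47 Y0.74 E3.1939

At z = 10.08 mm: the cube (footprint 11.5×8.5) is included at this height; (rotated 85° about Z; rotation is an isometry so areas/perimeters/island counts are preserved). The outline is a single polygon with 4 vertices. Extrusion per mm of travel: 0.8 × 0.24 / (π × 0.875²) = 0.079824. Accumulating E over each segment gives final E = 3.1939.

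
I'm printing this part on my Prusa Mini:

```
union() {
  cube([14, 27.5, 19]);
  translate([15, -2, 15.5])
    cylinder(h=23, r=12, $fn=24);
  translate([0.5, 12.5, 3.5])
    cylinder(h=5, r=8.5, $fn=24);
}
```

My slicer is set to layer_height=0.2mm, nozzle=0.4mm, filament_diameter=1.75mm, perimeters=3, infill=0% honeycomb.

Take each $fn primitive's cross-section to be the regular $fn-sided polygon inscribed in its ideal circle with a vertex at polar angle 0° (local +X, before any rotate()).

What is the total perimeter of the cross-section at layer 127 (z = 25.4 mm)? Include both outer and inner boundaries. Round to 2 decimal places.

75.18 mm

At z = 25.4 mm: the cube is not intersected at this z (z outside [0, 19]); the r=12 cylinder at (15, -2) contributes a regular 24-gon of circumradius 12 (perimeter = 2·24·12.000·sin(180°/24) = 75.18 mm); the cylinder at (0.5, 12.5) does not reach this height (z outside [3.5, 8.5]); Combining (union): only the r=12 cylinder at (15, -2) is present, so the union is just that shape — boundary = 75.18 mm. Overall, the cross-section is a single solid region. Total boundary length (outer) = 75.18 mm.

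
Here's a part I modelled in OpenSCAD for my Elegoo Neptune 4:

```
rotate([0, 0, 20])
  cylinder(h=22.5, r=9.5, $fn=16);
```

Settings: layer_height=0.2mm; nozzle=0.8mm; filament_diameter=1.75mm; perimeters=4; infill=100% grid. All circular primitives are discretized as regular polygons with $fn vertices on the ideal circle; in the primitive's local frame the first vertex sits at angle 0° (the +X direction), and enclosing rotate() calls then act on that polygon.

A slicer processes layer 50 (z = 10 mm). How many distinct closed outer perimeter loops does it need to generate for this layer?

At z = 10 mm: the cylinder: section is a regular 16-gon, circumradius r=9.5; (whole slice rotated 20° about Z — lengths, areas and connectivity unchanged). The result has 1 disconnected region.

1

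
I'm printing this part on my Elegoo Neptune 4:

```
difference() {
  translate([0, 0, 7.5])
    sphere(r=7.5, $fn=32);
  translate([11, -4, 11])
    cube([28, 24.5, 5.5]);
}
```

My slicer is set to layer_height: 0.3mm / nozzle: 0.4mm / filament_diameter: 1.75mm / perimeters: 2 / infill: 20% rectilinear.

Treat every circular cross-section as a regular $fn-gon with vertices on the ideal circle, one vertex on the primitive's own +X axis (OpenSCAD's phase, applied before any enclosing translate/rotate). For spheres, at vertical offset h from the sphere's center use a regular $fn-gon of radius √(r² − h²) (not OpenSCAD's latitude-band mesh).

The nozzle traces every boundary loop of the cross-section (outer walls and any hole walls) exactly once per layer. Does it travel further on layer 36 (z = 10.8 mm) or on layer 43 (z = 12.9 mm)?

Layer 36 (z = 10.8): the r=7.5 sphere slices to a regular 32-gon of circumradius 6.735 (√(r²−h²) with h=3.3 from center) (perimeter = 2·32·6.735·sin(180°/32) = 42.25 mm); the cube at (11, -4) is not intersected at this z (z outside [11, 16.5]); After the difference (first − rest): none of the subtracted shapes is present at this height, so the r=7.5 sphere is unchanged — boundary = 42.25 mm. So its perimeter = 42.25 mm. Layer 43 (z = 12.9): the sphere: section is a regular 32-gon, circumradius = √(r²−h²) = √(7.5²−5.4²) = 5.205 (perimeter = 2·32·5.205·sin(180°/32) = 32.65 mm); the cube at (11, -4) is present — its section is the full 28×24.5 rectangle (perimeter 105.00 mm); After the difference (first − rest): starting from the r=7.5 sphere, the 28×24.5 cube at (11, -4) misses the remaining region (no effect) — boundary = 32.65 mm. So its perimeter = 32.65 mm. Layer 36 is larger (42.25 vs 32.65 mm).

layer 36 (z = 10.8 mm)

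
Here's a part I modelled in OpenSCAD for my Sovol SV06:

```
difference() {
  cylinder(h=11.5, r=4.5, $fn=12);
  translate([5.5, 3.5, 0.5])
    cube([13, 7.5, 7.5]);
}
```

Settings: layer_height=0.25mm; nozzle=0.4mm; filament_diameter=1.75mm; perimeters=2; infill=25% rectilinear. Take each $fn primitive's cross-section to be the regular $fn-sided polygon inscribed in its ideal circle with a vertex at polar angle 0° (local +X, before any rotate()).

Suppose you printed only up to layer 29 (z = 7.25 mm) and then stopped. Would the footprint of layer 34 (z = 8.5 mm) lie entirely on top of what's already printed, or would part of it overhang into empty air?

entirely on top

Compare the two slices. At z = 7.25: the r=4.5 cylinder gives a regular 12-gon of circumradius 4.5 (constant along its height) (area = (12/2)·4.500²·sin(360°/12) = 60.75 mm²); the cube at (5.5, 3.5) (footprint 13×7.5) is included at this height (area 97.50 mm²); Subtracting the remaining from the first: starting from the r=4.5 cylinder (60.75 mm²), the 13×7.5 cube at (5.5, 3.5) misses the remaining region (no effect) — area = 60.75 mm². At z = 8.5: the r=4.5 cylinder gives a regular 12-gon of circumradius 4.5 (constant along its height) (area = (12/2)·4.500²·sin(360°/12) = 60.75 mm²); the cube at (5.5, 3.5) does not reach this height (z outside [0.5, 8]); Taking the first minus the rest: none of the subtracted shapes is present at this height, so the r=4.5 cylinder is unchanged — area = 60.75 mm². Checking containment: the cross-section at z = 8.5 is a subset of the cross-section at z = 7.25.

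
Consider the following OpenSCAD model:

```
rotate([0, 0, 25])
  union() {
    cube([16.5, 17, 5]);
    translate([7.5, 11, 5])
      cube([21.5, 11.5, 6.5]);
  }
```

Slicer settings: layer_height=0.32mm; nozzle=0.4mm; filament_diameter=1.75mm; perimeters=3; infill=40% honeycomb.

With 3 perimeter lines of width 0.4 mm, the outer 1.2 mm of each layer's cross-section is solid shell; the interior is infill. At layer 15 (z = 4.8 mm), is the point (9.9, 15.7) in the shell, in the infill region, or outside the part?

shell

At z = 4.8 mm: the cube (footprint 16.5×17) is included at this height; the cube at (7.5, 11) is not intersected at this z (z outside [5, 11.5]); Merging all regions: only the 16.5×17 cube is present, so the union is just that shape — 1 connected region; (whole slice rotated 25° about Z — lengths, areas and connectivity unchanged). Overall, the cross-section is a single solid region. Undo the 25° rotation: the query point maps to (15.608, 10.045) in the un-rotated model frame. The nearest boundary edge runs (16.50, 0.00)→(16.50, 17.00); distance from the point to it = 0.89 mm. The point is inside the cross-section, 0.89 mm from the nearest boundary — within the 1.2 mm shell band (3 × 0.4).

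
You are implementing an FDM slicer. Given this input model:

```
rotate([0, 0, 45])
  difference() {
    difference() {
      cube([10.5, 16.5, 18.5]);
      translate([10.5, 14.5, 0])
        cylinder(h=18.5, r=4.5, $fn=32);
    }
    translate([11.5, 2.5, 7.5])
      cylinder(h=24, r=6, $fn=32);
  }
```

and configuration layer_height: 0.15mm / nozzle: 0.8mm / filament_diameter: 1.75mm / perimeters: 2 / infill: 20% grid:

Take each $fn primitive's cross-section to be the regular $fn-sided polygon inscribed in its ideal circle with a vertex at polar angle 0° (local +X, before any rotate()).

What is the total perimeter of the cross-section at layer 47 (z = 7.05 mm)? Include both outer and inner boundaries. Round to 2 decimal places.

52.63 mm

At z = 7.05 mm: the cube is present — its section is the full 10.5×16.5 rectangle (perimeter 54.00 mm); the r=4.5 cylinder at (10.5, 14.5) gives a regular 32-gon of circumradius 4.5 (constant along its height) (perimeter = 2·32·4.500·sin(180°/32) = 28.23 mm); After the difference (first − rest): starting from the 10.5×16.5 cube, the r=4.5 cylinder at (10.5, 14.5) partially overlaps it — only the 24.47 mm² overlap (of its 63.21 mm²) is removed, clipping the outline — boundary = 52.63 mm; the cylinder at (11.5, 2.5) does not reach this height (z outside [7.5, 31.5]); After the difference (first − rest): none of the subtracted shapes is present at this height, so that combined region is unchanged — boundary = 52.63 mm; (whole slice rotated 45° about Z — lengths, areas and connectivity unchanged). Overall, the cross-section is a single solid region. Total boundary length (outer) = 52.63 mm.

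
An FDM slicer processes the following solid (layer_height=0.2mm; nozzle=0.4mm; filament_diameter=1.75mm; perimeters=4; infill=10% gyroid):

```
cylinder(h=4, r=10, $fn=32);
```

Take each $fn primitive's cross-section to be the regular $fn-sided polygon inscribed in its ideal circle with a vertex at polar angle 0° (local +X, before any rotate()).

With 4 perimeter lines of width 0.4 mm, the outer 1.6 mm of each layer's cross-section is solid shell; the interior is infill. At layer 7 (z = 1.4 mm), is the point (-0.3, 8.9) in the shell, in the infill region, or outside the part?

shell

At z = 1.4 mm: the r=10 cylinder gives a regular 32-gon of circumradius 10 (constant along its height). Overall, the cross-section is a single solid region. The nearest boundary edge runs (0.00, 10.00)→(-1.95, 9.81); distance from the point to it = 1.07 mm. The point is inside the cross-section, 1.07 mm from the nearest boundary — within the 1.6 mm shell band (4 × 0.4).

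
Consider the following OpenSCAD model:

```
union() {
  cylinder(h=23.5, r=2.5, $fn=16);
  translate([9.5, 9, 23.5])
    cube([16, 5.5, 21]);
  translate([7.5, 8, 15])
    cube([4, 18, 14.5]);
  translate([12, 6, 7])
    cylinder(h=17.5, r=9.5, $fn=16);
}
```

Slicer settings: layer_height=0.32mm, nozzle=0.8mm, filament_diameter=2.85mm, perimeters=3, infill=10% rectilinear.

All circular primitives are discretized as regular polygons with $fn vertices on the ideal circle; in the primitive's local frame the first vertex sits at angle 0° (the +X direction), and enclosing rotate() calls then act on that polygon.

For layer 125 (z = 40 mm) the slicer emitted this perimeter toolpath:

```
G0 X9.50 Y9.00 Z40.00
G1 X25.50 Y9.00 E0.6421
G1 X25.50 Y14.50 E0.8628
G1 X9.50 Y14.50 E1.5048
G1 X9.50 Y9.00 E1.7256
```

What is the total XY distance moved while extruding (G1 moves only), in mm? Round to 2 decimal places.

Sum the Euclidean lengths of each G1 segment: total = 43.00 mm.

43.00 mm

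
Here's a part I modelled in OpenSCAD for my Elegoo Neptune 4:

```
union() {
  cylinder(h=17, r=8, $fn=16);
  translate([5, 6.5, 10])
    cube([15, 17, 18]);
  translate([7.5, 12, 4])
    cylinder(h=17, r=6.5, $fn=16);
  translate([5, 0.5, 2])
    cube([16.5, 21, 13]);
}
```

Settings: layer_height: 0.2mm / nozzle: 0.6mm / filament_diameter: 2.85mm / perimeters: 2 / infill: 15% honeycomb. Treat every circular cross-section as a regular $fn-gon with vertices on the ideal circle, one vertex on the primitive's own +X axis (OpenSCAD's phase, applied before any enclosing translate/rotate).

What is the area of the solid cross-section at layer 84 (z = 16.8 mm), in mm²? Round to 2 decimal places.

At z = 16.8 mm: the r=8 cylinder contributes a regular 16-gon of circumradius 8 (area = (16/2)·8.000²·sin(360°/16) = 195.93 mm²); the cube at (5, 6.5) (footprint 15×17) is included at this height (area 255.00 mm²); the r=6.5 cylinder at (7.5, 12) contributes a regular 16-gon of circumradius 6.5 (area = (16/2)·6.500²·sin(360°/16) = 129.35 mm²); the cube at (5, 0.5) does not reach this height (z outside [2, 15]); Combining (union): the regions partially overlap — summed areas 580.28 mm² minus the doubly-counted overlap 92.19 mm² gives 488.09 mm² — area = 488.09 mm². Overall, the cross-section is a single solid region. Net area = 488.09 mm².

488.09 mm²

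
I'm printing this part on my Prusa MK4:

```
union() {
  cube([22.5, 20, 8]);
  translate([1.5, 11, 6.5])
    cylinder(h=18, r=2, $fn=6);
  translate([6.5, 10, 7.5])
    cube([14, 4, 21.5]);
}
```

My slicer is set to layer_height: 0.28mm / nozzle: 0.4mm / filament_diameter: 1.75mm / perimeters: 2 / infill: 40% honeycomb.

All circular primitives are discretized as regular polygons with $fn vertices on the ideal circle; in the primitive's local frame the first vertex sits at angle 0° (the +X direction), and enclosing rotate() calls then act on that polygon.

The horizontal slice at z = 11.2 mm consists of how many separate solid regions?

At z = 11.2 mm: the cube is absent (z outside [0, 8]); the r=2 cylinder at (1.5, 11) contributes a regular 6-gon of circumradius 2; the cube at (6.5, 10) (footprint 14×4) is included at this height; Taking the union: the 2 present regions are separate (no shared area or edge), so areas and boundary lengths simply add and each stays a separate island — 2 connected regions. The result has 2 disconnected regions.

2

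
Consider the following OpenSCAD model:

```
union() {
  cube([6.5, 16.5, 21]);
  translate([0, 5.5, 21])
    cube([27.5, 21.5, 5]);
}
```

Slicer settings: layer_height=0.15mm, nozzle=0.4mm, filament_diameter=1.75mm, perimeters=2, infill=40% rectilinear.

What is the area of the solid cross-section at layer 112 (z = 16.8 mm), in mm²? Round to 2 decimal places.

At z = 16.8 mm: the cube is present — its section is the full 6.5×16.5 rectangle (area 107.25 mm²); the cube at (0, 5.5) does not reach this height (z outside [21, 26]); Taking the union: only the 6.5×16.5 cube is present, so the union is just that shape — area = 107.25 mm². Overall, the cross-section is a single solid region. Net area = 107.25 mm².

107.25 mm²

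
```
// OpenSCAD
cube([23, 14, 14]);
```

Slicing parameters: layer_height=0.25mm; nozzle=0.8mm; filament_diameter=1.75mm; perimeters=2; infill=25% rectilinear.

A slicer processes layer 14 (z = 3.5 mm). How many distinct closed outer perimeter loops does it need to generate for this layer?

1

At z = 3.5 mm: the cube (footprint 23×14) is included at this height. The result has 1 disconnected region.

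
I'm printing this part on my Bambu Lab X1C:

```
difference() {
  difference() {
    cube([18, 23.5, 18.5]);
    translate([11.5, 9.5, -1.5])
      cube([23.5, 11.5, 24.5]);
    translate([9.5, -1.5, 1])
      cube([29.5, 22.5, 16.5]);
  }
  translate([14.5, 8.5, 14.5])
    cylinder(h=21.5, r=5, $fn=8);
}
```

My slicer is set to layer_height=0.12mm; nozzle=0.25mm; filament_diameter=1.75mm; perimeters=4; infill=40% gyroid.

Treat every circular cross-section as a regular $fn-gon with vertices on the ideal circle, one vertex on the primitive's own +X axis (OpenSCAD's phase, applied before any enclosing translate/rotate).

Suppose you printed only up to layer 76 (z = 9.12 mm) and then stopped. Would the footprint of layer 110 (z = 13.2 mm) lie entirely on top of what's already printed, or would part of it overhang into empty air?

entirely on top

Compare the two slices. At z = 9.12: the 18×23.5 cube contributes its full rectangle (area 423.00 mm²); the 23.5×11.5 cube at (11.5, 9.5) contributes its full rectangle (area 270.25 mm²); the cube at (9.5, -1.5) (footprint 29.5×22.5) is included at this height (area 663.75 mm²); Subtracting the remaining from the first: starting from the 18×23.5 cube (423.00 mm²), the 23.5×11.5 cube at (11.5, 9.5) partially overlaps it — only the 74.75 mm² overlap (of its 270.25 mm²) is removed, clipping the outline; the 29.5×22.5 cube at (9.5, -1.5) partially overlaps it — only the 103.75 mm² overlap (of its 663.75 mm²) is removed, clipping the outline — area = 244.50 mm²; the cylinder at (14.5, 8.5) is absent (z outside [14.5, 36]); Taking the first minus the rest: none of the subtracted shapes is present at this height, so the result so far is unchanged — area = 244.50 mm². At z = 13.2: the 18×23.5 cube contributes its full rectangle (area 423.00 mm²); the cube at (11.5, 9.5) (footprint 23.5×11.5) is included at this height (area 270.25 mm²); the 29.5×22.5 cube at (9.5, -1.5) contributes its full rectangle (area 663.75 mm²); Taking the first minus the rest: starting from the 18×23.5 cube (423.00 mm²), the 23.5×11.5 cube at (11.5, 9.5) partially overlaps it — only the 74.75 mm² overlap (of its 270.25 mm²) is removed, clipping the outline; the 29.5×22.5 cube at (9.5, -1.5) partially overlaps it — only the 103.75 mm² overlap (of its 663.75 mm²) is removed, clipping the outline — area = 244.50 mm²; the cylinder at (14.5, 8.5) is absent (z outside [14.5, 36]); Taking the first minus the rest: none of the subtracted shapes is present at this height, so that combined region is unchanged — area = 244.50 mm². Checking containment: the cross-section at z = 13.2 is a subset of the cross-section at z = 9.12.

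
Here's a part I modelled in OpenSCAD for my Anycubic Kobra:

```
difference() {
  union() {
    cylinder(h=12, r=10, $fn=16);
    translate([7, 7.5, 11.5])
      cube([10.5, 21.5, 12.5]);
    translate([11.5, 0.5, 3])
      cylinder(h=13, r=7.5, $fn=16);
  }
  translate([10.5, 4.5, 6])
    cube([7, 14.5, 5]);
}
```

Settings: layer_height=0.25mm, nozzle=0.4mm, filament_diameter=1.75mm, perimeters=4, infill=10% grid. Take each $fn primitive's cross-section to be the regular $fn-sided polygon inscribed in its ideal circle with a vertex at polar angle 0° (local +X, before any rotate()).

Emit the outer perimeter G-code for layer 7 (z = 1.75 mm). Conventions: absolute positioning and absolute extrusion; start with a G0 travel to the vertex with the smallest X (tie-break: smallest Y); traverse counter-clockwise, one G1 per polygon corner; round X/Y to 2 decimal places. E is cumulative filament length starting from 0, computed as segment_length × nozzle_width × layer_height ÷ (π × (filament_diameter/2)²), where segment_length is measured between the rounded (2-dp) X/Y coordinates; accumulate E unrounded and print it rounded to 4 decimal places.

At z = 1.75 mm: the r=10 cylinder gives a regular 16-gon of circumradius 10 (constant along its height); the cube at (7, 7.5) is not intersected at this z (z outside [11.5, 24]); the cylinder at (11.5, 0.5) is not intersected at this z (z outside [3, 16]); Combining (union): only the r=10 cylinder is present, so the union is just that shape — 1 connected region; the cube at (10.5, 4.5) does not reach this height (z outside [6, 11]); Subtracting the remaining from the first: none of the subtracted shapes is present at this height, so the result so far is unchanged — 1 connected region. The outline is a single polygon with 16 vertices. Extrusion per mm of travel: 0.4 × 0.25 / (π × 0.875²) = 0.041575. Accumulating E over each segment gives final E = 2.5957.

G0 X-10.00 Y0.00 Z1.75
G1 X-9.24 Y-3.83 E0.1623
G1 X-7.07 Y-7.07 E0.3245
G1 X-3.83 Y-9.24 E0.4866
G1 X0.00 Y-10.00 E0.6489
G1 X3.83 Y-9.24 E0.8113
G1 X7.07 Y-7.07 E0.9734
G1 X9.24 Y-3.83 E1.1355
G1 X10.00 Y0.00 E1.2978
G1 X9.24 Y3.83 E1.4602
G1 X7.07 Y7.07 E1.6223
G1 X3.83 Y9.24 E1.7844
G1 X0.00 Y10.00 E1.9468
G1 X-3.83 Y9.24 E2.1091
G1 X-7.07 Y7.07 E2.2712
G1 X-9.24 Y3.83 E2.4334
G1 X-10.00 Y0.00 E2.5957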